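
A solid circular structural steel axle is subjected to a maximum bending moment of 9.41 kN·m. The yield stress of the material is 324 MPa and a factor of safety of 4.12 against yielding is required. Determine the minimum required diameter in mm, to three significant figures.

d = 107 mm

σ_allow = 324/4.12 = 78.64 MPa.
For a solid circular section σ = 32M/(πd³), so d³ = 32M/(π σ_allow) = 32×9410000/(π×78.64) = 1.219×10^6 mm³.
d = 106.8 mm.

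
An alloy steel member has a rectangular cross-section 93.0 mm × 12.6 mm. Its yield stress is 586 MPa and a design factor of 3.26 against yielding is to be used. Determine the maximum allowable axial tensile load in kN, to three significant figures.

F_allow = 211 kN

σ_allow = 586/3.26 = 179.8 MPa.
A = 93.0×12.6 = 1172 mm².
F_allow = σ_allow × A = 179.8×1172 = 210600 N.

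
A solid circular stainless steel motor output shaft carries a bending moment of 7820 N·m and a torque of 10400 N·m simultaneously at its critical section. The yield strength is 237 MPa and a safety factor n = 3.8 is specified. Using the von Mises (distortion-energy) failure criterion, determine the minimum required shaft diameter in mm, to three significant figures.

σ_allow = σ_y/n = 237/3.8 = 62.37 MPa.
For a solid shaft σ_b = 32M/(πd³) and τ = 16T/(πd³), so the von Mises stress is σ' = (16/πd³)·√(4M²+3T²).
√(4M²+3T²) = √(4×(7.820×10^6)² + 3×(1.040×10^7)²) = 2.386×10^7 N·mm.
d³ = 16×2.386×10^7/(π×62.37) = 1.948×10^6 mm³.
d = 124.9 mm.

d = 125 mm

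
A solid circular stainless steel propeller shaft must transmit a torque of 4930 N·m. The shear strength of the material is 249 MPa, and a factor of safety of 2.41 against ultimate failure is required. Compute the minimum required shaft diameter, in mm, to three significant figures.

Allowable shear stress τ_allow = 249/2.41 = 103.3 MPa.
For a solid shaft τ = 16T/(πd³), so d³ = 16T/(π τ_allow) = 16×4930000/(π×103.3) = 243000 mm³.
d = (243000)^(1/3) = 62.40 mm.

d = 62.4 mm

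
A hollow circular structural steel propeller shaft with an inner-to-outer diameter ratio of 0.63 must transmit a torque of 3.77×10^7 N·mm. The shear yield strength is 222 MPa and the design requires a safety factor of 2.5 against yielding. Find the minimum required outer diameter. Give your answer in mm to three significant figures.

d_o = 137 mm

τ_allow = 222/2.5 = 88.80 MPa.
For a hollow shaft τ = 16T/[πd_o³(1−k⁴)] with k = 0.63, so 1−k⁴ = 0.8425.
d_o³ = 16T/[π τ_allow (1−k⁴)] = 16×3.7700×10^7/(π×88.80×0.8425) = 2.567×10^6 mm³.
d_o = 136.9 mm.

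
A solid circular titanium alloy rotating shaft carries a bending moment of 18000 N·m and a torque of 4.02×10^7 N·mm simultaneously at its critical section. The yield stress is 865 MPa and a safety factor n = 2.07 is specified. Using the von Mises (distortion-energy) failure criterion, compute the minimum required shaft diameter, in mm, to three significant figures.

d = 98.5 mm

σ_allow = σ_y/n = 865/2.07 = 417.9 MPa.
For a solid shaft σ_b = 32M/(πd³) and τ = 16T/(πd³), so the von Mises stress is σ' = (16/πd³)·√(4M²+3T²).
√(4M²+3T²) = √(4×(1.800×10^7)² + 3×(4.020×10^7)²) = 7.838×10^7 N·mm.
d³ = 16×7.838×10^7/(π×417.9) = 955300 mm³.
d = 98.49 mm.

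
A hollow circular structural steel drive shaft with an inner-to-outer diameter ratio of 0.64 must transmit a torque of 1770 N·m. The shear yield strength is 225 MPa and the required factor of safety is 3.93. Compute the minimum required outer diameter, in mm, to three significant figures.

d_o = 57.4 mm

τ_allow = 225/3.93 = 57.25 MPa.
For a hollow shaft τ = 16T/[πd_o³(1−k⁴)] with k = 0.64, so 1−k⁴ = 0.8322.
d_o³ = 16T/[π τ_allow (1−k⁴)] = 16×1770000/(π×57.25×0.8322) = 189200 mm³.
d_o = 57.41 mm.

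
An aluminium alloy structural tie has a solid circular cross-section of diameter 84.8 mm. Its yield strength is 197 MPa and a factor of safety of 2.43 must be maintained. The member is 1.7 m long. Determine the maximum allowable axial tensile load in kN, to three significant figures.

F_allow = 458 kN

σ_allow = 197/2.43 = 81.07 MPa.
A = πd²/4 = π×84.8²/4 = 5648 mm².
F_allow = σ_allow × A = 81.07×5648 = 457900 N.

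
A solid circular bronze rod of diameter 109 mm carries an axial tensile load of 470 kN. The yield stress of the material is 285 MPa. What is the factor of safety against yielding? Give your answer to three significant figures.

n = 5.66

A = πd²/4 = 9331 mm².
σ = F/A = 470000/9331 = 50.37 MPa.
n = 285/50.37 = 5.658.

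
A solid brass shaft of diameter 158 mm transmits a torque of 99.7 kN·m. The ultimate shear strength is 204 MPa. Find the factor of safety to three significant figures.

n = 1.58

τ = 16T/(πd³) = 16×9.9700×10^7/(π×158³) = 128.7 MPa.
n = τ_limit/τ = 204/128.7 = 1.585.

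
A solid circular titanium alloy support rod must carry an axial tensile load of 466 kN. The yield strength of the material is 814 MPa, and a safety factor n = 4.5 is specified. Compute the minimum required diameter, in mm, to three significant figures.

d = 57.3 mm

Allowable stress σ_allow = 814/4.5 = 180.9 MPa.
Required area A = F/σ_allow = 466000/180.9 = 2576 mm².
A = πd²/4 → d = √(4A/π) = 57.27 mm.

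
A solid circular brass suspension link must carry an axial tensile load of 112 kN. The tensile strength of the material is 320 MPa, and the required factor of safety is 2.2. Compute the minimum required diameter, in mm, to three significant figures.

d = 31.3 mm

Allowable stress σ_allow = 320/2.2 = 145.5 MPa.
Required area A = F/σ_allow = 112000/145.5 = 770.0 mm².
A = πd²/4 → d = √(4A/π) = 31.31 mm.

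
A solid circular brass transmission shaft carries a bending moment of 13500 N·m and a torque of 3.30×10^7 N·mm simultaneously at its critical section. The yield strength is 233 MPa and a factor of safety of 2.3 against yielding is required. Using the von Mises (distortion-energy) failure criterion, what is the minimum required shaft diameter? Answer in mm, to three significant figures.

σ_allow = σ_y/n = 233/2.3 = 101.3 MPa.
For a solid shaft σ_b = 32M/(πd³) and τ = 16T/(πd³), so the von Mises stress is σ' = (16/πd³)·√(4M²+3T²).
√(4M²+3T²) = √(4×(1.350×10^7)² + 3×(3.300×10^7)²) = 6.321×10^7 N·mm.
d³ = 16×6.321×10^7/(π×101.3) = 3.178×10^6 mm³.
d = 147.0 mm.

d = 147 mm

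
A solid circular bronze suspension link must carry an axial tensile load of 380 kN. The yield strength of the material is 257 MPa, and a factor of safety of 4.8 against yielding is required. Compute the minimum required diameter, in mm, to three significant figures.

d = 95.1 mm

Allowable stress σ_allow = 257/4.8 = 53.54 MPa.
Required area A = F/σ_allow = 380000/53.54 = 7097 mm².
A = πd²/4 → d = √(4A/π) = 95.06 mm.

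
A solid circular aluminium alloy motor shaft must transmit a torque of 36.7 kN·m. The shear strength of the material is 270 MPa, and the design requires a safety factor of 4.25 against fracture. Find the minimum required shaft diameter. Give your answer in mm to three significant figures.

Allowable shear stress τ_allow = 270/4.25 = 63.53 MPa.
For a solid shaft τ = 16T/(πd³), so d³ = 16T/(π τ_allow) = 16×3.6700×10^7/(π×63.53) = 2.942×10^6 mm³.
d = (2.942×10^6)^(1/3) = 143.3 mm.

d = 143 mm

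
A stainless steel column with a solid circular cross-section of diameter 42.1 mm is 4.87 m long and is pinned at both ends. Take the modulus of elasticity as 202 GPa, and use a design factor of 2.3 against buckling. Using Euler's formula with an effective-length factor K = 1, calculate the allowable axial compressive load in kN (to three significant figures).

I = πd⁴/64 = π×42.1⁴/64 = 154200 mm⁴.
Effective length L_e = KL = 1×4.87 m = 4870 mm.
Euler critical load P_cr = π²EI/L_e² = π²×202000×154200/4870² = 12960 N.
P_allow = P_cr/n = 12960/2.3 = 5636 N.

P_allow = 5.64 kN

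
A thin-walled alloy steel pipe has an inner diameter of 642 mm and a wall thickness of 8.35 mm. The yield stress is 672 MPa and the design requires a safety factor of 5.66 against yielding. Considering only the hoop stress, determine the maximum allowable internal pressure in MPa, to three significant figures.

σ_allow = 672/5.66 = 118.7 MPa.
σ_h = pD/(2t) → p_allow = 2σ_allow t/D = 2×118.7×8.35/642 = 3.088 MPa.

p_allow = 3.09 MPa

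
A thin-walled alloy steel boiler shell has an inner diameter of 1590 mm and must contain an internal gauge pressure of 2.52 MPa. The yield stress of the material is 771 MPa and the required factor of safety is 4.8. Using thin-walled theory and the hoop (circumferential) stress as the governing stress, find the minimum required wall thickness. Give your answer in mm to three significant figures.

t = 12.5 mm

σ_allow = 771/4.8 = 160.6 MPa.
Hoop stress σ_h = pD/(2t), so t = pD/(2σ_allow) = 2.52×1590/(2×160.6) = 12.47 mm.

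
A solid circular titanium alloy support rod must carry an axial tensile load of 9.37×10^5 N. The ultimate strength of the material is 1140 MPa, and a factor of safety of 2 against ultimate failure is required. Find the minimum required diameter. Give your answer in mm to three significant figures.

d = 45.7 mm

Allowable stress σ_allow = 1140/2 = 570.0 MPa.
Required area A = F/σ_allow = 937000/570.0 = 1644 mm².
A = πd²/4 → d = √(4A/π) = 45.75 mm.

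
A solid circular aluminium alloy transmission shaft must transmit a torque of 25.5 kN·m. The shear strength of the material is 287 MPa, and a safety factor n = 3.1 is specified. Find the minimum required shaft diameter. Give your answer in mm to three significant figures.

Allowable shear stress τ_allow = 287/3.1 = 92.58 MPa.
For a solid shaft τ = 16T/(πd³), so d³ = 16T/(π τ_allow) = 16×2.5500×10^7/(π×92.58) = 1.403×10^6 mm³.
d = (1.403×10^6)^(1/3) = 111.9 mm.

d = 112 mm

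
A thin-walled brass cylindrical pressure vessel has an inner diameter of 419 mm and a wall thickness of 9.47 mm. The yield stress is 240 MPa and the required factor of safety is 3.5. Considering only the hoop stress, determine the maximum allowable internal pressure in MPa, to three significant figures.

σ_allow = 240/3.5 = 68.57 MPa.
σ_h = pD/(2t) → p_allow = 2σ_allow t/D = 2×68.57×9.47/419 = 3.100 MPa.

p_allow = 3.10 MPa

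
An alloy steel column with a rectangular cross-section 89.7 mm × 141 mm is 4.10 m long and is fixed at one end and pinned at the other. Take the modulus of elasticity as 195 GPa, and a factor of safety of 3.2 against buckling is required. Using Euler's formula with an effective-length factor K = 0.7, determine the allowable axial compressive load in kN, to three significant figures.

P_allow = 619 kN

Buckling occurs about the weak axis: I_min = h·b³/12 = 141×89.7³/12 = 8.480×10^6 mm⁴ (b = 89.7 mm is the smaller dimension).
Effective length L_e = KL = 0.7×4.10 m = 2870 mm.
Euler critical load P_cr = π²EI/L_e² = π²×195000×8.480×10^6/2870² = 1.981×10^6 N.
P_allow = P_cr/n = 1.981×10^6/3.2 = 619200 N.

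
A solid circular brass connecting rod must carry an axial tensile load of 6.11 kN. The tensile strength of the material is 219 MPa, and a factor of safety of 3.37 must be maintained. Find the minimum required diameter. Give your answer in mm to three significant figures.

d = 10.9 mm

Allowable stress σ_allow = 219/3.37 = 64.99 MPa.
Required area A = F/σ_allow = 6110.0/64.99 = 94.02 mm².
A = πd²/4 → d = √(4A/π) = 10.94 mm.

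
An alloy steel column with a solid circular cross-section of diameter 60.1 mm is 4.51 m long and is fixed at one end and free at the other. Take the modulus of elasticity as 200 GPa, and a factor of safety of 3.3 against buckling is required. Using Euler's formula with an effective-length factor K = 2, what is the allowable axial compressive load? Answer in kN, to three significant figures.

P_allow = 4.71 kN

I = πd⁴/64 = π×60.1⁴/64 = 640400 mm⁴.
Effective length L_e = KL = 2×4.51 m = 9020 mm.
Euler critical load P_cr = π²EI/L_e² = π²×200000×640400/9020² = 15540 N.
P_allow = P_cr/n = 15540/3.3 = 4708 N.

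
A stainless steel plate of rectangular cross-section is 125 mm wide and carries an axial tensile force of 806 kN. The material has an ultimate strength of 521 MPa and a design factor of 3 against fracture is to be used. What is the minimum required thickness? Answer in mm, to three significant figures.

σ_allow = 521/3 = 173.7 MPa.
Required area A = F/σ_allow = 806000/173.7 = 4641 mm².
t = A/w = 4641/125 = 37.13 mm.

t = 37.1 mm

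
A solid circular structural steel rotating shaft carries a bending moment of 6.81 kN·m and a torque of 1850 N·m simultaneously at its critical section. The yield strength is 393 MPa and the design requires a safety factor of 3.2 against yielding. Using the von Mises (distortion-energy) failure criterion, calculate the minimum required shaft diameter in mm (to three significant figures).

d = 83.4 mm

σ_allow = σ_y/n = 393/3.2 = 122.8 MPa.
For a solid shaft σ_b = 32M/(πd³) and τ = 16T/(πd³), so the von Mises stress is σ' = (16/πd³)·√(4M²+3T²).
√(4M²+3T²) = √(4×(6.810×10^6)² + 3×(1.850×10^6)²) = 1.399×10^7 N·mm.
d³ = 16×1.399×10^7/(π×122.8) = 580200 mm³.
d = 83.41 mm.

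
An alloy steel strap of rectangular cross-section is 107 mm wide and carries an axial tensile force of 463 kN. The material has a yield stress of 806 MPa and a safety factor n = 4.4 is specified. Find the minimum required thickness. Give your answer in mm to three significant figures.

σ_allow = 806/4.4 = 183.2 MPa.
Required area A = F/σ_allow = 463000/183.2 = 2528 mm².
t = A/w = 2528/107 = 23.62 mm.

t = 23.6 mm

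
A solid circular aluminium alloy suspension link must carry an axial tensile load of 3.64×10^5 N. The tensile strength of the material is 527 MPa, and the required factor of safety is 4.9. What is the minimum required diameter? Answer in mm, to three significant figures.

d = 65.6 mm

Allowable stress σ_allow = 527/4.9 = 107.6 MPa.
Required area A = F/σ_allow = 364000/107.6 = 3384 mm².
A = πd²/4 → d = √(4A/π) = 65.64 mm.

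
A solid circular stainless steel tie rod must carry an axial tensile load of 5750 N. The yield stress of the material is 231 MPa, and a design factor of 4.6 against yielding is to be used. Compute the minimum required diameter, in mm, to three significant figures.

d = 12.1 mm

Allowable stress σ_allow = 231/4.6 = 50.22 MPa.
Required area A = F/σ_allow = 5750.0/50.22 = 114.5 mm².
A = πd²/4 → d = √(4A/π) = 12.07 mm.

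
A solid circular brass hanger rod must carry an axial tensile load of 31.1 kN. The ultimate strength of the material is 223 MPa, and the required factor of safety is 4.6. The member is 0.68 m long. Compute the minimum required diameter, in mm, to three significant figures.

Allowable stress σ_allow = 223/4.6 = 48.48 MPa.
Required area A = F/σ_allow = 31100/48.48 = 641.5 mm².
A = πd²/4 → d = √(4A/π) = 28.58 mm.

d = 28.6 mm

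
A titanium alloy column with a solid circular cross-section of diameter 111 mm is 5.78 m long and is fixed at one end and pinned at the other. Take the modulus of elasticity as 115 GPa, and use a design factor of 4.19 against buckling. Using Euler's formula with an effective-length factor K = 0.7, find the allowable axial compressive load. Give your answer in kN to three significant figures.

P_allow = 123 kN

I = πd⁴/64 = π×111⁴/64 = 7.452×10^6 mm⁴.
Effective length L_e = KL = 0.7×5.78 m = 4046 mm.
Euler critical load P_cr = π²EI/L_e² = π²×115000×7.452×10^6/4046² = 516700 N.
P_allow = P_cr/n = 516700/4.19 = 123300 N.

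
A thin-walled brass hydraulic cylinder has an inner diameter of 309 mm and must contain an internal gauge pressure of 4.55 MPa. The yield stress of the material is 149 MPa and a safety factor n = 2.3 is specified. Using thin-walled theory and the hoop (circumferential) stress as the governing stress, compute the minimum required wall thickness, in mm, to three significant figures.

t = 10.9 mm

σ_allow = 149/2.3 = 64.78 MPa.
Hoop stress σ_h = pD/(2t), so t = pD/(2σ_allow) = 4.55×309/(2×64.78) = 10.85 mm.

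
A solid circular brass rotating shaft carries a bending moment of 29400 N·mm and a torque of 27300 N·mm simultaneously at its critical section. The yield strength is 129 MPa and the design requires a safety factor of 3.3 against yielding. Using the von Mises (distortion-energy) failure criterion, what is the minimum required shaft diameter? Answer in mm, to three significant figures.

σ_allow = σ_y/n = 129/3.3 = 39.09 MPa.
For a solid shaft σ_b = 32M/(πd³) and τ = 16T/(πd³), so the von Mises stress is σ' = (16/πd³)·√(4M²+3T²).
√(4M²+3T²) = √(4×(29400)² + 3×(27300)²) = 75450 N·mm.
d³ = 16×75450/(π×39.09) = 9831 mm³.
d = 21.42 mm.

d = 21.4 mm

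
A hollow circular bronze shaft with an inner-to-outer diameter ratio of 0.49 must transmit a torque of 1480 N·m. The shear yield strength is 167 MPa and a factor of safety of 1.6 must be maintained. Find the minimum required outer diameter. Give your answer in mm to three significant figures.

τ_allow = 167/1.6 = 104.4 MPa.
For a hollow shaft τ = 16T/[πd_o³(1−k⁴)] with k = 0.49, so 1−k⁴ = 0.9424.
d_o³ = 16T/[π τ_allow (1−k⁴)] = 16×1480000/(π×104.4×0.9424) = 76630 mm³.
d_o = 42.48 mm.

d_o = 42.5 mm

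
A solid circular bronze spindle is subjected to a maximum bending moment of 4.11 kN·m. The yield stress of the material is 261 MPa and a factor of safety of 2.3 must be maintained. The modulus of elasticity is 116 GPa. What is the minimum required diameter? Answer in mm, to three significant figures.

σ_allow = 261/2.3 = 113.5 MPa.
For a solid circular section σ = 32M/(πd³), so d³ = 32M/(π σ_allow) = 32×4110000/(π×113.5) = 368900 mm³.
d = 71.72 mm.

d = 71.7 mm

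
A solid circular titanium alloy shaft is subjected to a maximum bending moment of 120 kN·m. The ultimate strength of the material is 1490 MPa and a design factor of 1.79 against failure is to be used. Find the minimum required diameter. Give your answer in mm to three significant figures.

σ_allow = 1490/1.79 = 832.4 MPa.
For a solid circular section σ = 32M/(πd³), so d³ = 32M/(π σ_allow) = 32×1.2000×10^8/(π×832.4) = 1.468×10^6 mm³.
d = 113.7 mm.

d = 114 mm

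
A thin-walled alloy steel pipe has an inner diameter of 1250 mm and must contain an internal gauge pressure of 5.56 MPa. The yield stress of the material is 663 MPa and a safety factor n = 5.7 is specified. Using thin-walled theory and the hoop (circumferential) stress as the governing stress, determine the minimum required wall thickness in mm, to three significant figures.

σ_allow = 663/5.7 = 116.3 MPa.
Hoop stress σ_h = pD/(2t), so t = pD/(2σ_allow) = 5.56×1250/(2×116.3) = 29.88 mm.

t = 29.9 mm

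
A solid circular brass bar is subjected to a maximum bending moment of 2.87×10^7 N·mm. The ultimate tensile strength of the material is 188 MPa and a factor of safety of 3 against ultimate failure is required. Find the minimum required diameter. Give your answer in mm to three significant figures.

σ_allow = 188/3 = 62.67 MPa.
For a solid circular section σ = 32M/(πd³), so d³ = 32M/(π σ_allow) = 32×2.8700×10^7/(π×62.67) = 4.665×10^6 mm³.
d = 167.1 mm.

d = 167 mm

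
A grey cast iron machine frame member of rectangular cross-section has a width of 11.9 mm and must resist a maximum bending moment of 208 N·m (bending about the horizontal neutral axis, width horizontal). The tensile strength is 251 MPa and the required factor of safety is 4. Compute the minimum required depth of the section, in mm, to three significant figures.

σ_allow = 251/4 = 62.75 MPa.
For a rectangular section σ = 6M/(bh²), so h² = 6M/(b σ_allow) = 6×208000/(11.9×62.75) = 1671 mm².
h = 40.88 mm.

h = 40.9 mm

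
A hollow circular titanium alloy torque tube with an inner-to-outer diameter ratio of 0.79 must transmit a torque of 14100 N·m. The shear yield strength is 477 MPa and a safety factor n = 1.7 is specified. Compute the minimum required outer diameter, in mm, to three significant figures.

τ_allow = 477/1.7 = 280.6 MPa.
For a hollow shaft τ = 16T/[πd_o³(1−k⁴)] with k = 0.79, so 1−k⁴ = 0.6105.
d_o³ = 16T/[π τ_allow (1−k⁴)] = 16×1.4100×10^7/(π×280.6×0.6105) = 419200 mm³.
d_o = 74.84 mm.

d_o = 74.8 mm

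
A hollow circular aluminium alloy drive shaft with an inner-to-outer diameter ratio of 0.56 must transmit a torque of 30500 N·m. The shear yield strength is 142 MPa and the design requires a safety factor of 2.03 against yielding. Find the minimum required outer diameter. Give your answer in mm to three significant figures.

τ_allow = 142/2.03 = 69.95 MPa.
For a hollow shaft τ = 16T/[πd_o³(1−k⁴)] with k = 0.56, so 1−k⁴ = 0.9017.
d_o³ = 16T/[π τ_allow (1−k⁴)] = 16×3.0500×10^7/(π×69.95×0.9017) = 2.463×10^6 mm³.
d_o = 135.0 mm.

d_o = 135 mm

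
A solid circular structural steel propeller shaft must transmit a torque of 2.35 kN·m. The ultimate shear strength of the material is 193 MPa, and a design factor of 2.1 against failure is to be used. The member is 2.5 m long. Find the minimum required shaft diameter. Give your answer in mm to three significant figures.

Allowable shear stress τ_allow = 193/2.1 = 91.90 MPa.
For a solid shaft τ = 16T/(πd³), so d³ = 16T/(π τ_allow) = 16×2350000/(π×91.90) = 130200 mm³.
d = (130200)^(1/3) = 50.69 mm.

d = 50.7 mm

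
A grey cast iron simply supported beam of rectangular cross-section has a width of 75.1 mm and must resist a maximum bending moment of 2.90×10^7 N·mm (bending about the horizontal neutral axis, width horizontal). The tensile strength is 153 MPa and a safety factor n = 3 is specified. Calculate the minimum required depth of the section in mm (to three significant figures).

σ_allow = 153/3 = 51.00 MPa.
For a rectangular section σ = 6M/(bh²), so h² = 6M/(b σ_allow) = 6×2.9000×10^7/(75.1×51.00) = 45430 mm².
h = 213.1 mm.

h = 213 mm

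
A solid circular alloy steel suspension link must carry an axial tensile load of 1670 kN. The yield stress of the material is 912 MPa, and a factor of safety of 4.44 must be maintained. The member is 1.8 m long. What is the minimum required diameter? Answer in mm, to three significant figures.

Allowable stress σ_allow = 912/4.44 = 205.4 MPa.
Required area A = F/σ_allow = 1670000/205.4 = 8130 mm².
A = πd²/4 → d = √(4A/π) = 101.7 mm.

d = 102 mm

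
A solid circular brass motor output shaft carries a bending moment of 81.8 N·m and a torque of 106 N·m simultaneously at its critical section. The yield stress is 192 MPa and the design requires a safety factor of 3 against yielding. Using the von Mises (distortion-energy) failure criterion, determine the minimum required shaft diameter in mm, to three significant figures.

σ_allow = σ_y/n = 192/3 = 64.00 MPa.
For a solid shaft σ_b = 32M/(πd³) and τ = 16T/(πd³), so the von Mises stress is σ' = (16/πd³)·√(4M²+3T²).
√(4M²+3T²) = √(4×(81800)² + 3×(106000)²) = 245900 N·mm.
d³ = 16×245900/(π×64.00) = 19570 mm³.
d = 26.95 mm.

d = 26.9 mm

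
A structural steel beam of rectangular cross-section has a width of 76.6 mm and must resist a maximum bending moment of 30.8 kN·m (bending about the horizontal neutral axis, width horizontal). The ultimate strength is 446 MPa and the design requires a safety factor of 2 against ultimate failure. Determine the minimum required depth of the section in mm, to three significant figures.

σ_allow = 446/2 = 223.0 MPa.
For a rectangular section σ = 6M/(bh²), so h² = 6M/(b σ_allow) = 6×3.0800×10^7/(76.6×223.0) = 10820 mm².
h = 104.0 mm.

h = 104 mm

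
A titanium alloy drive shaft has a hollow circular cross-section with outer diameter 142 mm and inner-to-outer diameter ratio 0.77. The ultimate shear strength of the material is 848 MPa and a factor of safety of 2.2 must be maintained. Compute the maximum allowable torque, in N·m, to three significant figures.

T_allow = 1.41×10^5 N·m

τ_allow = 848/2.2 = 385.5 MPa.
For a hollow shaft T_allow = τ_allow·πd_o³(1−k⁴)/16 with 1−k⁴ = 0.6485, so πd_o³(1−k⁴)/16 = 364600 mm³.
T_allow = 385.5×364600 = 1.405×10^8 N·mm = 140500 N·m.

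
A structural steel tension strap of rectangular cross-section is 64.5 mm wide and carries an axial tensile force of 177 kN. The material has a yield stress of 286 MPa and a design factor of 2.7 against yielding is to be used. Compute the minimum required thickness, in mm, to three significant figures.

σ_allow = 286/2.7 = 105.9 MPa.
Required area A = F/σ_allow = 177000/105.9 = 1671 mm².
t = A/w = 1671/64.5 = 25.91 mm.

t = 25.9 mm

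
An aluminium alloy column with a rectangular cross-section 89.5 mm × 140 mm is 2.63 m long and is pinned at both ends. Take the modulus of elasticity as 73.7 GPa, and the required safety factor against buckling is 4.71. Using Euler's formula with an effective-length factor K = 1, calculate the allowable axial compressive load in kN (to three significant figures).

Buckling occurs about the weak axis: I_min = h·b³/12 = 140×89.5³/12 = 8.364×10^6 mm⁴ (b = 89.5 mm is the smaller dimension).
Effective length L_e = KL = 1×2.63 m = 2630 mm.
Euler critical load P_cr = π²EI/L_e² = π²×73700×8.364×10^6/2630² = 879600 N.
P_allow = P_cr/n = 879600/4.71 = 186700 N.

P_allow = 187 kN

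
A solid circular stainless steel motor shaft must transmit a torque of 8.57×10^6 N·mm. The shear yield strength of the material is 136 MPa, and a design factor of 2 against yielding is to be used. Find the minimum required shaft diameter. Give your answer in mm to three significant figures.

d = 86.3 mm

Allowable shear stress τ_allow = 136/2 = 68.00 MPa.
For a solid shaft τ = 16T/(πd³), so d³ = 16T/(π τ_allow) = 16×8570000/(π×68.00) = 641900 mm³.
d = (641900)^(1/3) = 86.26 mm.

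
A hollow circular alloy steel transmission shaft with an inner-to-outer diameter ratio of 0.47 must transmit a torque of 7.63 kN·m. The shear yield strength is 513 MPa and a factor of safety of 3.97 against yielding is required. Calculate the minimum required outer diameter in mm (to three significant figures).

τ_allow = 513/3.97 = 129.2 MPa.
For a hollow shaft τ = 16T/[πd_o³(1−k⁴)] with k = 0.47, so 1−k⁴ = 0.9512.
d_o³ = 16T/[π τ_allow (1−k⁴)] = 16×7630000/(π×129.2×0.9512) = 316200 mm³.
d_o = 68.12 mm.

d_o = 68.1 mm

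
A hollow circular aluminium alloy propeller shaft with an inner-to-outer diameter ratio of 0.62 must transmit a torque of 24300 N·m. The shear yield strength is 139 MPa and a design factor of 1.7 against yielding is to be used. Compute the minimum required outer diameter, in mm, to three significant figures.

d_o = 121 mm

τ_allow = 139/1.7 = 81.76 MPa.
For a hollow shaft τ = 16T/[πd_o³(1−k⁴)] with k = 0.62, so 1−k⁴ = 0.8522.
d_o³ = 16T/[π τ_allow (1−k⁴)] = 16×2.4300×10^7/(π×81.76×0.8522) = 1.776×10^6 mm³.
d_o = 121.1 mm.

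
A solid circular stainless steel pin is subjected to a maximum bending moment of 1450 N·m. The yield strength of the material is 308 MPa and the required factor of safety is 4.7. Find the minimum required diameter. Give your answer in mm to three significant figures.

d = 60.9 mm

σ_allow = 308/4.7 = 65.53 MPa.
For a solid circular section σ = 32M/(πd³), so d³ = 32M/(π σ_allow) = 32×1450000/(π×65.53) = 225400 mm³.
d = 60.86 mm.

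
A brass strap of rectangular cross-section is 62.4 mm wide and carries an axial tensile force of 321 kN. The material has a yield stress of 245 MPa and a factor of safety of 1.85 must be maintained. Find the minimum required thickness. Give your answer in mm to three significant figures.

σ_allow = 245/1.85 = 132.4 MPa.
Required area A = F/σ_allow = 321000/132.4 = 2424 mm².
t = A/w = 2424/62.4 = 38.84 mm.

t = 38.8 mm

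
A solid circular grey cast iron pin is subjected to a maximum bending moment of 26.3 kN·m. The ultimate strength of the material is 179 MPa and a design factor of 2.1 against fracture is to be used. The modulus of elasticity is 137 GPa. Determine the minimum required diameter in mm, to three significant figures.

d = 146 mm

σ_allow = 179/2.1 = 85.24 MPa.
For a solid circular section σ = 32M/(πd³), so d³ = 32M/(π σ_allow) = 32×2.6300×10^7/(π×85.24) = 3.143×10^6 mm³.
d = 146.5 mm.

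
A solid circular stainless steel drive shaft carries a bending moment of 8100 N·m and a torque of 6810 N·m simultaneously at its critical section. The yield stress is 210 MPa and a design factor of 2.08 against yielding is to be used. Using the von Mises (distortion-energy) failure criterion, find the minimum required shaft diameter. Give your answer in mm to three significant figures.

σ_allow = σ_y/n = 210/2.08 = 101.0 MPa.
For a solid shaft σ_b = 32M/(πd³) and τ = 16T/(πd³), so the von Mises stress is σ' = (16/πd³)·√(4M²+3T²).
√(4M²+3T²) = √(4×(8.100×10^6)² + 3×(6.810×10^6)²) = 2.004×10^7 N·mm.
d³ = 16×2.004×10^7/(π×101.0) = 1.011×10^6 mm³.
d = 100.4 mm.

d = 100 mm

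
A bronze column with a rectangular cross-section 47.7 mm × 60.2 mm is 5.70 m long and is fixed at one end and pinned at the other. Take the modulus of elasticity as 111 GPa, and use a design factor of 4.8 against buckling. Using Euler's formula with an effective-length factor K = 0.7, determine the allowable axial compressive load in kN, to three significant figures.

P_allow = 7.81 kN

Buckling occurs about the weak axis: I_min = h·b³/12 = 60.2×47.7³/12 = 544500 mm⁴ (b = 47.7 mm is the smaller dimension).
Effective length L_e = KL = 0.7×5.70 m = 3990 mm.
Euler critical load P_cr = π²EI/L_e² = π²×111000×544500/3990² = 37470 N.
P_allow = P_cr/n = 37470/4.8 = 7806 N.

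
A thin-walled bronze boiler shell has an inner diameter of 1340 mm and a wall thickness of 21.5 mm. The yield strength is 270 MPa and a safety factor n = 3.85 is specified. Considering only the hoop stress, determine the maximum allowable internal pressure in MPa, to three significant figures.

p_allow = 2.25 MPa

σ_allow = 270/3.85 = 70.13 MPa.
σ_h = pD/(2t) → p_allow = 2σ_allow t/D = 2×70.13×21.5/1340 = 2.250 MPa.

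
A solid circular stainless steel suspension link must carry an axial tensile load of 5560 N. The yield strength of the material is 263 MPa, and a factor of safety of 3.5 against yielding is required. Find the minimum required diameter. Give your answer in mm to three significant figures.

d = 9.71 mm

Allowable stress σ_allow = 263/3.5 = 75.14 MPa.
Required area A = F/σ_allow = 5560.0/75.14 = 73.99 mm².
A = πd²/4 → d = √(4A/π) = 9.706 mm.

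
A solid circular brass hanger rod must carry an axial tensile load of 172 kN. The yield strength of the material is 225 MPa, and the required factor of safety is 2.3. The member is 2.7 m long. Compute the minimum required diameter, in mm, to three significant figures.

Allowable stress σ_allow = 225/2.3 = 97.83 MPa.
Required area A = F/σ_allow = 172000/97.83 = 1758 mm².
A = πd²/4 → d = √(4A/π) = 47.31 mm.

d = 47.3 mm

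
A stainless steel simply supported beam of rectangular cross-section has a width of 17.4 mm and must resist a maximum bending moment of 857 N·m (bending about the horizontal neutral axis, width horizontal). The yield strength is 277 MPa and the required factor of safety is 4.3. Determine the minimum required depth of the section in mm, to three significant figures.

h = 67.7 mm

σ_allow = 277/4.3 = 64.42 MPa.
For a rectangular section σ = 6M/(bh²), so h² = 6M/(b σ_allow) = 6×857000/(17.4×64.42) = 4587 mm².
h = 67.73 mm.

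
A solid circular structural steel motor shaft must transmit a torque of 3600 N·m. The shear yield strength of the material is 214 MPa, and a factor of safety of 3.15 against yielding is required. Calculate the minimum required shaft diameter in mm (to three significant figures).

d = 64.6 mm

Allowable shear stress τ_allow = 214/3.15 = 67.94 MPa.
For a solid shaft τ = 16T/(πd³), so d³ = 16T/(π τ_allow) = 16×3600000/(π×67.94) = 269900 mm³.
d = (269900)^(1/3) = 64.62 mm.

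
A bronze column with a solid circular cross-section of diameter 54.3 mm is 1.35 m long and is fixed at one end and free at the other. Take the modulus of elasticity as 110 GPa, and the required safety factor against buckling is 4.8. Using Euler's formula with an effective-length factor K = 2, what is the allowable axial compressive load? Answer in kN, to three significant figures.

P_allow = 13.2 kN

I = πd⁴/64 = π×54.3⁴/64 = 426700 mm⁴.
Effective length L_e = KL = 2×1.35 m = 2700 mm.
Euler critical load P_cr = π²EI/L_e² = π²×110000×426700/2700² = 63550 N.
P_allow = P_cr/n = 63550/4.8 = 13240 N.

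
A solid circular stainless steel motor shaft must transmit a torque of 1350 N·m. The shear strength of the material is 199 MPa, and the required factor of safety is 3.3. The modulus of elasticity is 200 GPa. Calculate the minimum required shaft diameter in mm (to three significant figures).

d = 48.5 mm

Allowable shear stress τ_allow = 199/3.3 = 60.30 MPa.
For a solid shaft τ = 16T/(πd³), so d³ = 16T/(π τ_allow) = 16×1350000/(π×60.30) = 114000 mm³.
d = (114000)^(1/3) = 48.49 mm.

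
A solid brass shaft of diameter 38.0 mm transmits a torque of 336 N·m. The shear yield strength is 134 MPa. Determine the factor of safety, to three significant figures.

τ = 16T/(πd³) = 16×336000/(π×38.0³) = 31.19 MPa.
n = τ_limit/τ = 134/31.19 = 4.297.

n = 4.30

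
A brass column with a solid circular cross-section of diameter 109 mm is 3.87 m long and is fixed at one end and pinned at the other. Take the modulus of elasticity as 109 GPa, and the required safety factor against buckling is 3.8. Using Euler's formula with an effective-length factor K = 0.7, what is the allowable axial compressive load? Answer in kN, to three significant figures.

I = πd⁴/64 = π×109⁴/64 = 6.929×10^6 mm⁴.
Effective length L_e = KL = 0.7×3.87 m = 2709 mm.
Euler critical load P_cr = π²EI/L_e² = π²×109000×6.929×10^6/2709² = 1.016×10^6 N.
P_allow = P_cr/n = 1.016×10^6/3.8 = 267300 N.

P_allow = 267 kN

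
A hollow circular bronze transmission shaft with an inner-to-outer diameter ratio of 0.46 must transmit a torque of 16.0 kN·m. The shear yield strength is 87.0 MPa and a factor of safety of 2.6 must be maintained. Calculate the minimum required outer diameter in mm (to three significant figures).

τ_allow = 87.0/2.6 = 33.46 MPa.
For a hollow shaft τ = 16T/[πd_o³(1−k⁴)] with k = 0.46, so 1−k⁴ = 0.9552.
d_o³ = 16T/[π τ_allow (1−k⁴)] = 16×1.6000×10^7/(π×33.46×0.9552) = 2.549×10^6 mm³.
d_o = 136.6 mm.

d_o = 137 mm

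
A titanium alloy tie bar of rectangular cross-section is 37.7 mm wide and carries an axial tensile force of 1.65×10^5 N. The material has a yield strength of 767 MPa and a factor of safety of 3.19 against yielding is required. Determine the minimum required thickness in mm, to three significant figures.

σ_allow = 767/3.19 = 240.4 MPa.
Required area A = F/σ_allow = 165000/240.4 = 686.2 mm².
t = A/w = 686.2/37.7 = 18.20 mm.

t = 18.2 mm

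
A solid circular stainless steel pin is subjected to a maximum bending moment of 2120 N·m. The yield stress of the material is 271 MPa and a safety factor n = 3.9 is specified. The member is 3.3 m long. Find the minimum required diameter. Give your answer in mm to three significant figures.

σ_allow = 271/3.9 = 69.49 MPa.
For a solid circular section σ = 32M/(πd³), so d³ = 32M/(π σ_allow) = 32×2120000/(π×69.49) = 310800 mm³.
d = 67.73 mm.

d = 67.7 mm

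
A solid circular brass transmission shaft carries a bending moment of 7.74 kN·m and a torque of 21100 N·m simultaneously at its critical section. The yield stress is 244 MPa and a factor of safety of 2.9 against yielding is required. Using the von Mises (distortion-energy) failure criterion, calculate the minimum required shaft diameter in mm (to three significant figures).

d = 134 mm

σ_allow = σ_y/n = 244/2.9 = 84.14 MPa.
For a solid shaft σ_b = 32M/(πd³) and τ = 16T/(πd³), so the von Mises stress is σ' = (16/πd³)·√(4M²+3T²).
√(4M²+3T²) = √(4×(7.740×10^6)² + 3×(2.110×10^7)²) = 3.969×10^7 N·mm.
d³ = 16×3.969×10^7/(π×84.14) = 2.402×10^6 mm³.
d = 133.9 mm.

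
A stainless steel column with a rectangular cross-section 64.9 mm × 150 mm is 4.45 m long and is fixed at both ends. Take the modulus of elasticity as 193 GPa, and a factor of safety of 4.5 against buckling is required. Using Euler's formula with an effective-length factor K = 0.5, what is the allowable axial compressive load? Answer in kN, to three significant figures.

P_allow = 292 kN

Buckling occurs about the weak axis: I_min = h·b³/12 = 150×64.9³/12 = 3.417×10^6 mm⁴ (b = 64.9 mm is the smaller dimension).
Effective length L_e = KL = 0.5×4.45 m = 2225 mm.
Euler critical load P_cr = π²EI/L_e² = π²×193000×3.417×10^6/2225² = 1.315×10^6 N.
P_allow = P_cr/n = 1.315×10^6/4.5 = 292200 N.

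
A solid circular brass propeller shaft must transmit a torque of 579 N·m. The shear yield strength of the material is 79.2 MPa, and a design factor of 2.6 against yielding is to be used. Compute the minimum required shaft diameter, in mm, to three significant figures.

d = 45.9 mm

Allowable shear stress τ_allow = 79.2/2.6 = 30.46 MPa.
For a solid shaft τ = 16T/(πd³), so d³ = 16T/(π τ_allow) = 16×579000/(π×30.46) = 96800 mm³.
d = (96800)^(1/3) = 45.92 mm.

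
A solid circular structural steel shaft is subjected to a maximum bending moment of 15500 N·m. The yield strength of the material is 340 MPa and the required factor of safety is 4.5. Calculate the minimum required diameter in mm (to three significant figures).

σ_allow = 340/4.5 = 75.56 MPa.
For a solid circular section σ = 32M/(πd³), so d³ = 32M/(π σ_allow) = 32×1.5500×10^7/(π×75.56) = 2.090×10^6 mm³.
d = 127.8 mm.

d = 128 mm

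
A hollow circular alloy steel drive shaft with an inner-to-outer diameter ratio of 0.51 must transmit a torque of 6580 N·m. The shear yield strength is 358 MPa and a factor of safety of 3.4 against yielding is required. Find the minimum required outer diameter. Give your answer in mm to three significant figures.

τ_allow = 358/3.4 = 105.3 MPa.
For a hollow shaft τ = 16T/[πd_o³(1−k⁴)] with k = 0.51, so 1−k⁴ = 0.9323.
d_o³ = 16T/[π τ_allow (1−k⁴)] = 16×6580000/(π×105.3×0.9323) = 341400 mm³.
d_o = 69.89 mm.

d_o = 69.9 mm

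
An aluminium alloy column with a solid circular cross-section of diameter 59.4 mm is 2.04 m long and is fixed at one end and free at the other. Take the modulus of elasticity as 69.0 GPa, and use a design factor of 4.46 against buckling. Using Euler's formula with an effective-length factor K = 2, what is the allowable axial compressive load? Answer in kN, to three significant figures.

I = πd⁴/64 = π×59.4⁴/64 = 611100 mm⁴.
Effective length L_e = KL = 2×2.04 m = 4080 mm.
Euler critical load P_cr = π²EI/L_e² = π²×69000×611100/4080² = 25000 N.
P_allow = P_cr/n = 25000/4.46 = 5605 N.

P_allow = 5.61 kN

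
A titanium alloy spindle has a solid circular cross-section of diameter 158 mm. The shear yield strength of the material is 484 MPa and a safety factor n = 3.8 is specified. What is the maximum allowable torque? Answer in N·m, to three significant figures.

T_allow = 98600 N·m

τ_allow = 484/3.8 = 127.4 MPa.
For a solid shaft T_allow = τ_allow·πd³/16; πd³/16 = π×158³/16 = 774500 mm³.
T_allow = 127.4×774500 = 9.864×10^7 N·mm = 98640 N·m.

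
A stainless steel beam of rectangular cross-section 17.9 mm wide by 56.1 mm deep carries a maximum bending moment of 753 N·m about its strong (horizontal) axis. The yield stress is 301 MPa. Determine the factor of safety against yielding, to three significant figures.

Section modulus S = bh²/6 = 17.9×56.1²/6 = 9389 mm³.
σ = M/S = 753000/9389 = 80.20 MPa.
n = 301/80.20 = 3.753.

n = 3.75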